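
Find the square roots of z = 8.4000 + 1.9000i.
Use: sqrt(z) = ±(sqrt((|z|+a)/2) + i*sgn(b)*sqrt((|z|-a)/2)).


|z| = sqrt(70.56+3.61) = 8.6122
sqrt((|z|+a)/2) = sqrt((8.6122+8.4)/2) = sqrt(8.5061) = 2.9165
sqrt((|z|-a)/2) = sqrt((8.6122-8.4)/2) = sqrt(0.1061) = 0.3257

±(2.9165 + 0.3257i) i.e. 2.9165 + 0.3257i and -2.9165 - 0.3257i


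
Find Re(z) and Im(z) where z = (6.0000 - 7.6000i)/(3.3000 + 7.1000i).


Multiply by conjugate: (6.0000 - 7.6000i)(3.3000 - 7.1000i) / (3.3^2 + 7.1^2)
Numerator real = 6*3.3 - (7.6)*7.1 = -34.16
Numerator imag = -7.6*3.3 - 6*7.1 = -67.68
Denominator = 61.3
Re(z) = -34.16/61.3 = -0.5573
Im(z) = -67.68/61.3 = -1.1041

Re(z) = -0.5573, Im(z) = -1.1041


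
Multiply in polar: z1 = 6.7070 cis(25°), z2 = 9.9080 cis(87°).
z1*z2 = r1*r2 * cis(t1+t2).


r = 6.7070 * 9.9080 = 66.4530
theta = 25° + 87° = 112° = 112° (mod 360)

66.4530 cis(112°)


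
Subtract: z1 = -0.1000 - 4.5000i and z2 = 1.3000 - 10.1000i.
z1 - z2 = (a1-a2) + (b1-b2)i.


Real: -0.1 - 1.3 = -1.4
Imag: -4.5 + 10.1 = 5.6

-1.4000 + 5.6000i


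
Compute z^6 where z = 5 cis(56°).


r^6 = 5^6 = 15625
n*theta = 6*56° = 336° = 336° (mod 360)
a = 15625*cos(336°) = 14274.1478
b = 15625*sin(336°) = -6355.2600

15625 cis(336°) = 14274.1478 - 6355.2600i


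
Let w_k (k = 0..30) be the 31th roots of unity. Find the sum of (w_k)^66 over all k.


The roots are w_k = w^k with w = e^(2*pi*i/31), and (w^k)^66 = (w^66)^k.
So S = 1 + u + u^2 + ... + u^(30) with u = w^66.
66 = 2*31 + 4, so 66 is not a multiple of 31: u = (w^31)^2 * w^4 = w^4 ≠ 1 (w is a primitive 31th root), while u^31 = (w^31)^66 = 1.
Geometric series: S = (1 - u^31)/(1 - u) = (1 - 1)/(1 - u) = 0

S = 0


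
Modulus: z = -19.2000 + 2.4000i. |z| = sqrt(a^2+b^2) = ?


|z| = sqrt((-19.2)^2 + 2.4^2) = sqrt(368.64 + 5.76) = sqrt(374.4) = 19.3494

|z| = 19.3494


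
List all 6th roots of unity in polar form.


The 6th roots of unity are cis(360k/6°) for k=0..5
Angle step = 360/6 = 60°
Primitive root: cis(60°)
Primitive root = 0.5000 + 0.8660i

6 roots at angles: 0°, 60°, 120°, 180°, 240°, 300°


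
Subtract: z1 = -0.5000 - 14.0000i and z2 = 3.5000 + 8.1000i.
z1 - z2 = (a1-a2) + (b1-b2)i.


Real: -0.5 - 3.5 = -4
Imag: -14 - 8.1 = -22.1

-4.0000 - 22.1000i


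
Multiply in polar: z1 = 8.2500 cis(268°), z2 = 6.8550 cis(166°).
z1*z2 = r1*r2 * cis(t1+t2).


r = 8.2500 * 6.8550 = 56.5538
theta = 268° + 166° = 434° = 74° (mod 360)

56.5538 cis(74°)


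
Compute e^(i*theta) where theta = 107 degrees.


cos(107°) = -0.2924
sin(107°) = 0.9563

e^(i*107°) = -0.2924 + 0.9563i


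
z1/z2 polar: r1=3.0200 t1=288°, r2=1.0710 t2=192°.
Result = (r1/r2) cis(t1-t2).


r = 3.0200 / 1.0710 = 2.8198
theta = 288° - 192° = 96° = 96° (mod 360)

2.8198 cis(96°)


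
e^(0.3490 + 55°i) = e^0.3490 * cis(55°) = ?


e^0.3490 = 1.4176
cos(55°) = 0.5736
sin(55°) = 0.8192
Real = 1.4176*0.5736 = 0.8131
Imag = 1.4176*0.8192 = 1.1613

0.8131 + 1.1613i


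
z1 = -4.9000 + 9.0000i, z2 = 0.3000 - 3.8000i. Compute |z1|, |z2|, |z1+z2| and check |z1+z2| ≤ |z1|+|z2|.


|z1| = sqrt((-4.9)^2 + 9^2) = sqrt(105.01) = 10.2474
|z2| = sqrt(0.3^2 + (-3.8)^2) = sqrt(14.53) = 3.8118
z1+z2 = -4.6000 + 5.2000i
|z1+z2| = sqrt(48.2) = 6.9426
|z1|+|z2| = 10.2474 + 3.8118 = 14.0592

|z1+z2| = 6.9426 ≤ |z1|+|z2| = 14.0592 (verified)


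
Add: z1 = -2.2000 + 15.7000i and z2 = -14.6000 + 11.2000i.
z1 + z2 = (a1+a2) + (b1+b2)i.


Real: -2.2 - 14.6 = -16.8
Imag: 15.7 + 11.2 = 26.9

-16.8000 + 26.9000i


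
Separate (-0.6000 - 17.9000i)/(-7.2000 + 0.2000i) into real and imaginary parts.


Multiply by conjugate: (-0.6000 - 17.9000i)(-7.2000 - 0.2000i) / ((-7.2)^2 + 0.2^2)
Numerator real = -0.6*(-7.2) - (17.9)*0.2 = 0.74
Numerator imag = -17.9*(-7.2) - (-0.6)*0.2 = 129
Denominator = 51.88
Re(z) = 0.74/51.88 = 0.0143
Im(z) = 129/51.88 = 2.4865

Re(z) = 0.0143, Im(z) = 2.4865


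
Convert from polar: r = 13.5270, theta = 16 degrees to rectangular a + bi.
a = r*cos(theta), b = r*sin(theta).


a = 13.5270*cos(16°) = 13.5270*0.96126 = 13.0030
b = 13.5270*sin(16°) = 13.5270*0.275637 = 3.7285

13.0030 + 3.7285i


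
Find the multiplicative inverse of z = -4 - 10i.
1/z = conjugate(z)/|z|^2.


|z|^2 = 16+100 = 116
1/z = (-4 + 10i)/116

1/z = -0.0345 + 0.0862i


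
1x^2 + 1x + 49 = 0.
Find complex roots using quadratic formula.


disc = 1^2 - 4*1*49 = 1 - 196 = -195
sqrt(|disc|) = sqrt(195) = 13.9642
Real part = -1/(2*1) = -0.5000
Imag part = 13.9642/(2*1) = 6.9821

-0.5000 ± 6.9821i


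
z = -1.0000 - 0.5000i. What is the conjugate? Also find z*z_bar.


z_bar = -1.0000 + 0.5000i
z*z_bar = (-1)^2 + (-0.5)^2 = 1 + 0.25 = 1.25

z_bar = -1.0000 + 0.5000i, z*z_bar = 1.25


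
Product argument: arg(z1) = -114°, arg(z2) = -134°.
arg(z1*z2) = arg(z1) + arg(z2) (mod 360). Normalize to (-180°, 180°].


arg(z1*z2) = -114° - 134° = -248°
Normalized to (-180°, 180°]: 112°

112°


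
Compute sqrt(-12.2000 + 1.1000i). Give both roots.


|z| = sqrt(148.84+1.21) = 12.2495
sqrt((|z|+a)/2) = sqrt((12.2495+(-12.2))/2) = sqrt(0.0247) = 0.1573
sqrt((|z|-a)/2) = sqrt((12.2495-(-12.2))/2) = sqrt(12.2247) = 3.4964

±(0.1573 + 3.4964i) i.e. 0.1573 + 3.4964i and -0.1573 - 3.4964i


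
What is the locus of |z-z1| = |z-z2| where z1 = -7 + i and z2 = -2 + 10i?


Equal distances means the locus is the perpendicular bisector of z1 and z2.
Midpoint = ((-7+(-2))/2, (1+10)/2) = (-4.5000, 5.5000)

Perpendicular bisector through (-4.5000, 5.5000)


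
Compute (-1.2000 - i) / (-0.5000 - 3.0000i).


Conjugate of z2 = -0.5000 + 3.0000i
Numerator: (-1.2000 - i)(-0.5000 + 3.0000i) = 3.6000 - 3.1000i
Denominator: (-0.5)^2 + (-3)^2 = 9.25
Result = (3.6000 - 3.1000i)/9.25

0.3892 - 0.3351i


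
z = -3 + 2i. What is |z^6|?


|z| = sqrt(9+4) = sqrt(13) = 3.6056
|z^6| = |z|^6 = (sqrt(13))^6 = 13^3 = 2197

|z^6| = 2197


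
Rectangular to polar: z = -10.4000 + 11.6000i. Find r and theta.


r = sqrt(108.16+134.56) = sqrt(242.72) = 15.5795
theta = atan2(11.6, -10.4) = 131.8779 degrees

r = 15.5795, theta = 131.8779 degrees


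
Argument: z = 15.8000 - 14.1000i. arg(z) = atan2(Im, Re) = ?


Re = 15.8, Im = -14.1
arg = atan2(-14.1, 15.8) = -41.7459 degrees

arg(z) = -41.7459 degrees


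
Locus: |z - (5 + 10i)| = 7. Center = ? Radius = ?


|z - z0| = r is a circle with center z0 and radius r.
Center = (5, 10), radius = 7

Circle with center (5, 10) and radius 7


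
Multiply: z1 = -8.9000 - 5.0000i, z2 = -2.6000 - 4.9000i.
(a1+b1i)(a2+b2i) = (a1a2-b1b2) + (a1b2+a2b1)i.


Real = -8.9*(-2.6) - (-5)*(-4.9) = 23.14 - 24.5 = -1.36
Imag = -8.9*(-4.9) - (2.6)*(-5) = 43.61 + 13 = 56.61

-1.3600 + 56.6100i


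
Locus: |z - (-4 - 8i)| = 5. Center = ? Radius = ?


|z - z0| = r is a circle with center z0 and radius r.
Center = (-4, -8), radius = 5

Circle with center (-4, -8) and radius 5


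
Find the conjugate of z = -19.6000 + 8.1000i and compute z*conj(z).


z_bar = -19.6000 - 8.1000i
z*z_bar = (-19.6)^2 + 8.1^2 = 384.16 + 65.61 = 449.77

z_bar = -19.6000 - 8.1000i, z*z_bar = 449.77


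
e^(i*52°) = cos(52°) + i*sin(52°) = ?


cos(52°) = 0.6157
sin(52°) = 0.7880

e^(i*52°) = 0.6157 + 0.7880i


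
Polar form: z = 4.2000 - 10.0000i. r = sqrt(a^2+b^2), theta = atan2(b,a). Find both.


r = sqrt(17.64+100) = sqrt(117.64) = 10.8462
theta = atan2(-10, 4.2) = -67.2176 degrees

r = 10.8462, theta = -67.2176 degrees


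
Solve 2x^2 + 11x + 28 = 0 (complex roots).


disc = 11^2 - 4*2*28 = 121 - 224 = -103
sqrt(|disc|) = sqrt(103) = 10.1489
Real part = -11/(2*2) = -2.7500
Imag part = 10.1489/(2*2) = 2.5372

-2.7500 ± 2.5372i


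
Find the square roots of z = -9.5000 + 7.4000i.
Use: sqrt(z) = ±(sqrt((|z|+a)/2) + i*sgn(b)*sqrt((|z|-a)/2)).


|z| = sqrt(90.25+54.76) = 12.0420
sqrt((|z|+a)/2) = sqrt((12.0420+(-9.5))/2) = sqrt(1.2710) = 1.1274
sqrt((|z|-a)/2) = sqrt((12.0420-(-9.5))/2) = sqrt(10.7710) = 3.2819

±(1.1274 + 3.2819i) i.e. 1.1274 + 3.2819i and -1.1274 - 3.2819i


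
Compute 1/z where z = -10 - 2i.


|z|^2 = 100+4 = 104
1/z = (-10 + 2i)/104

1/z = -0.0962 + 0.0192i


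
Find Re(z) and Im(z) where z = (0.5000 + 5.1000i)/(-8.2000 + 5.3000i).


Multiply by conjugate: (0.5000 + 5.1000i)(-8.2000 - 5.3000i) / ((-8.2)^2 + 5.3^2)
Numerator real = 0.5*(-8.2) + 5.1*5.3 = 22.93
Numerator imag = 5.1*(-8.2) - 0.5*5.3 = -44.47
Denominator = 95.33
Re(z) = 22.93/95.33 = 0.2405
Im(z) = -44.47/95.33 = -0.4665

Re(z) = 0.2405, Im(z) = -0.4665


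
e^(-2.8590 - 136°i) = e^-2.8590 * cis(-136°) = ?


e^-2.8590 = 0.0573
cos(-136°) = -0.7193
sin(-136°) = -0.6947
Real = 0.0573*(-0.7193) = -0.0412
Imag = 0.0573*(-0.6947) = -0.0398

-0.0412 - 0.0398i


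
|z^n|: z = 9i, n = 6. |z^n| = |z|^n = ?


|z| = sqrt(0+81) = sqrt(81) = 9
|z^6| = |z|^6 = 9^6 = 531441

|z^6| = 531441


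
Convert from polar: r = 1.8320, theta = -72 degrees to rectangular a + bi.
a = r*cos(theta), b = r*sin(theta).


a = 1.8320*cos(-72°) = 1.8320*0.309 = 0.5661
b = 1.8320*sin(-72°) = 1.8320*(-0.95106) = -1.7423

0.5661 - 1.7423i


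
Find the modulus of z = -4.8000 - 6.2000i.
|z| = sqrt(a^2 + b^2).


|z| = sqrt((-4.8)^2 + (-6.2)^2) = sqrt(23.04 + 38.44) = sqrt(61.48) = 7.8409

|z| = 7.8409


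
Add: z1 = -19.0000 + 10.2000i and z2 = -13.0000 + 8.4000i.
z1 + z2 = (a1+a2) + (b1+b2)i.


Real: -19 - 13 = -32
Imag: 10.2 + 8.4 = 18.6

-32.0000 + 18.6000i


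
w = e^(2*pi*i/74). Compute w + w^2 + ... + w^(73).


With w = e^(2*pi*i/74), all 74 of the 74th roots of unity w^0 = 1, w, ..., w^(73) sum to 0: 1 + w + ... + w^(73) = (1 - w^74)/(1 - w) = 0 since w^74 = 1, w ≠ 1.
Removing the root 1: w + w^2 + ... + w^(73) = 0 - 1 = -1

Sum = -1


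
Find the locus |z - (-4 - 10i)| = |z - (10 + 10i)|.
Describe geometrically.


Equal distances means the locus is the perpendicular bisector of z1 and z2.
Midpoint = ((-4+10)/2, (-10+10)/2) = (3.0000, 0)

Perpendicular bisector through (3.0000, 0)


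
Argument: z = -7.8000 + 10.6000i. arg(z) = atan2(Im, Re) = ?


Re = -7.8, Im = 10.6
arg = atan2(10.6, -7.8) = 126.3475 degrees

arg(z) = 126.3475 degrees


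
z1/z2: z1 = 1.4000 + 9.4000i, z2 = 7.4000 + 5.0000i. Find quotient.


Conjugate of z2 = 7.4000 - 5.0000i
Numerator: (1.4000 + 9.4000i)(7.4000 - 5.0000i) = 57.3600 + 62.5600i
Denominator: 7.4^2 + 5^2 = 79.76
Result = (57.3600 + 62.5600i)/79.76

0.7192 + 0.7844i


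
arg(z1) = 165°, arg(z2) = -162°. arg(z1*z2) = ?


arg(z1*z2) = 165° - 162° = 3°
Normalized to (-180°, 180°]: 3°

3°


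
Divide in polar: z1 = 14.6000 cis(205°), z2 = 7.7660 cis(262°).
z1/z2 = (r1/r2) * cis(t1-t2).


r = 14.6000 / 7.7660 = 1.8800
theta = 205° - 262° = -57° = 303° (mod 360)

1.8800 cis(303°)


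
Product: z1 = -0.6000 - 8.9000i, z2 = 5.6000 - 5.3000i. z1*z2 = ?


Real = -0.6*5.6 - (-8.9)*(-5.3) = -3.36 - 47.17 = -50.53
Imag = -0.6*(-5.3) + 5.6*(-8.9) = 3.18 - (49.84) = -46.66

-50.5300 - 46.6600i


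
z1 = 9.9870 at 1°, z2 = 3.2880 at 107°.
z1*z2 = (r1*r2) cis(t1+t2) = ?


r = 9.9870 * 3.2880 = 32.8373
theta = 1° + 107° = 108° = 108° (mod 360)

32.8373 cis(108°)


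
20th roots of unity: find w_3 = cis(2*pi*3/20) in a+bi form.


Angle = 360*3/20 = 54°
a = cos(54°) = 0.5878
b = sin(54°) = 0.8090

0.5878 + 0.8090i


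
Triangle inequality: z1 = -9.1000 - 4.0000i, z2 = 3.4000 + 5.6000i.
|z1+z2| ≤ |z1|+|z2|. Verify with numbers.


|z1| = sqrt((-9.1)^2 + (-4)^2) = sqrt(98.81) = 9.9403
|z2| = sqrt(3.4^2 + 5.6^2) = sqrt(42.92) = 6.5513
z1+z2 = -5.7000 + 1.6000i
|z1+z2| = sqrt(35.05) = 5.9203
|z1|+|z2| = 9.9403 + 6.5513 = 16.4916

|z1+z2| = 5.9203 ≤ |z1|+|z2| = 16.4916 (verified)


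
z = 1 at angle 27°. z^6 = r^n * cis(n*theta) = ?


r^6 = 1^6 = 1
n*theta = 6*27° = 162° = 162° (mod 360)
a = 1*cos(162°) = -0.9511
b = 1*sin(162°) = 0.3090

1 cis(162°) = -0.9511 + 0.3090i


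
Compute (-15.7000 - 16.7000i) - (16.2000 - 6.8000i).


Real: -15.7 - 16.2 = -31.9
Imag: -16.7 + 6.8 = -9.9

-31.9000 - 9.9000i


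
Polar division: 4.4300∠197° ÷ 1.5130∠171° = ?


r = 4.4300 / 1.5130 = 2.9280
theta = 197° - 171° = 26° = 26° (mod 360)

2.9280 cis(26°)


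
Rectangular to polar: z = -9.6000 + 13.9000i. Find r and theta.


r = sqrt(92.16+193.21) = sqrt(285.37) = 16.8929
theta = atan2(13.9, -9.6) = 124.6308 degrees

r = 16.8929, theta = 124.6308 degrees


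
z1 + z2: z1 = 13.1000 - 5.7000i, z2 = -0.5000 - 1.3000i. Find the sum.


Real: 13.1 - 0.5 = 12.6
Imag: -5.7 - 1.3 = -7

12.6000 - 7.0000i


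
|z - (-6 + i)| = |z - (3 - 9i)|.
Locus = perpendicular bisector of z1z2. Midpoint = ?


Equal distances means the locus is the perpendicular bisector of z1 and z2.
Midpoint = ((-6+3)/2, (1+(-9))/2) = (-1.5000, -4.0000)

Perpendicular bisector through (-1.5000, -4.0000)


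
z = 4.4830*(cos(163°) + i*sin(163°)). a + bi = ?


a = 4.4830*cos(163°) = 4.4830*(-0.9563) = -4.2871
b = 4.4830*sin(163°) = 4.4830*0.29237 = 1.3107

-4.2871 + 1.3107i


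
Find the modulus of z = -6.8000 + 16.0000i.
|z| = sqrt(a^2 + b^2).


|z| = sqrt((-6.8)^2 + 16^2) = sqrt(46.24 + 256) = sqrt(302.24) = 17.3851

|z| = 17.3851


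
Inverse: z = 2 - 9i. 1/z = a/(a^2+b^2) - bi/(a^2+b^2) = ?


|z|^2 = 4+81 = 85
1/z = (2 + 9i)/85

1/z = 0.0235 + 0.1059i


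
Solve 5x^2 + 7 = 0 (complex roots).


disc = 0^2 - 4*5*7 = 0 - 140 = -140
sqrt(|disc|) = sqrt(140) = 11.8322
Real part = 0/(2*5) = 0
Imag part = 11.8322/(2*5) = 1.1832

0 ± 1.1832i


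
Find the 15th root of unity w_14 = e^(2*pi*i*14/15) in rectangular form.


Angle = 360*14/15 = 336°
a = cos(336°) = 0.9135
b = sin(336°) = -0.4067

0.9135 - 0.4067i


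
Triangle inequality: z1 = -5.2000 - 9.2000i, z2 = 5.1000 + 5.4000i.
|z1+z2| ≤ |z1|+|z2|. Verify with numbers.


|z1| = sqrt((-5.2)^2 + (-9.2)^2) = sqrt(111.68) = 10.5679
|z2| = sqrt(5.1^2 + 5.4^2) = sqrt(55.17) = 7.4277
z1+z2 = -0.1000 - 3.8000i
|z1+z2| = sqrt(14.45) = 3.8013
|z1|+|z2| = 10.5679 + 7.4277 = 17.9956

|z1+z2| = 3.8013 ≤ |z1|+|z2| = 17.9956 (verified)


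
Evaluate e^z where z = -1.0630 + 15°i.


e^-1.0630 = 0.3454
cos(15°) = 0.9659
sin(15°) = 0.2588
Real = 0.3454*0.9659 = 0.3336
Imag = 0.3454*0.2588 = 0.0894

0.3336 + 0.0894i


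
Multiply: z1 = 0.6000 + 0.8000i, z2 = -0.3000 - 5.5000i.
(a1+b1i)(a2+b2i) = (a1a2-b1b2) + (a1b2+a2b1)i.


Real = 0.6*(-0.3) - 0.8*(-5.5) = -0.18 - (-4.4) = 4.22
Imag = 0.6*(-5.5) - (0.3)*0.8 = -3.3 - (0.24) = -3.54

4.2200 - 3.5400i


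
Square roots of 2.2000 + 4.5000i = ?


|z| = sqrt(4.84+20.25) = 5.0090
sqrt((|z|+a)/2) = sqrt((5.0090+2.2)/2) = sqrt(3.6045) = 1.8986
sqrt((|z|-a)/2) = sqrt((5.0090-2.2)/2) = sqrt(1.4045) = 1.1851

±(1.8986 + 1.1851i) i.e. 1.8986 + 1.1851i and -1.8986 - 1.1851i


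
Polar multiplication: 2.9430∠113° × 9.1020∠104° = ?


r = 2.9430 * 9.1020 = 26.7872
theta = 113° + 104° = 217° = 217° (mod 360)

26.7872 cis(217°)


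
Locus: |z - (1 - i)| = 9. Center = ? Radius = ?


|z - z0| = r is a circle with center z0 and radius r.
Center = (1, -1), radius = 9

Circle with center (1, -1) and radius 9


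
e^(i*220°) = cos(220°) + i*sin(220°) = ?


cos(220°) = -0.7660
sin(220°) = -0.6428

e^(i*220°) = -0.7660 - 0.6428i


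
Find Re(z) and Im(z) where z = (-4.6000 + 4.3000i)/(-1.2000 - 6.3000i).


Multiply by conjugate: (-4.6000 + 4.3000i)(-1.2000 + 6.3000i) / ((-1.2)^2 + (-6.3)^2)
Numerator real = -4.6*(-1.2) + 4.3*(-6.3) = -21.57
Numerator imag = 4.3*(-1.2) - (-4.6)*(-6.3) = -34.14
Denominator = 41.13
Re(z) = -21.57/41.13 = -0.5244
Im(z) = -34.14/41.13 = -0.8301

Re(z) = -0.5244, Im(z) = -0.8301


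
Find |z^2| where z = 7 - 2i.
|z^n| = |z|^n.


|z| = sqrt(49+4) = sqrt(53) = 7.2801
|z^2| = |z|^2 = (sqrt(53))^2 = 53

|z^2| = 53


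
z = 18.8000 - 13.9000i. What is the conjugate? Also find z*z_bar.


z_bar = 18.8000 + 13.9000i
z*z_bar = 18.8^2 + (-13.9)^2 = 353.44 + 193.21 = 546.65

z_bar = 18.8000 + 13.9000i, z*z_bar = 546.65


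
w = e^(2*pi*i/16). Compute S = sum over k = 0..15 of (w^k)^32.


The roots are w_k = w^k with w = e^(2*pi*i/16), and (w^k)^32 = (w^32)^k.
So S = 1 + u + u^2 + ... + u^(15) with u = w^32.
32 = 2*16 + 0, so 32 is a multiple of 16 and u = (w^16)^2 = 1.
Every one of the 16 terms equals 1: S = 16

S = 16


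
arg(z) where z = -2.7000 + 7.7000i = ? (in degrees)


Re = -2.7, Im = 7.7
arg = atan2(7.7, -2.7) = 109.3232 degrees

arg(z) = 109.3232 degrees


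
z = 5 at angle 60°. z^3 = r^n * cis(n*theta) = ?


r^3 = 5^3 = 125
n*theta = 3*60° = 180° = 180° (mod 360)
a = 125*cos(180°) = -125.0000
b = 125*sin(180°) = 0

125 cis(180°) = -125.0000 + 0i


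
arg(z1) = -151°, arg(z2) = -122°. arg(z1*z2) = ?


arg(z1*z2) = -151° - 122° = -273°
Normalized to (-180°, 180°]: 87°

87°


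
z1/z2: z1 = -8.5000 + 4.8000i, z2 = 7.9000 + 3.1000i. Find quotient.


Conjugate of z2 = 7.9000 - 3.1000i
Numerator: (-8.5000 + 4.8000i)(7.9000 - 3.1000i) = -52.2700 + 64.2700i
Denominator: 7.9^2 + 3.1^2 = 72.02
Result = (-52.2700 + 64.2700i)/72.02

-0.7258 + 0.8924i


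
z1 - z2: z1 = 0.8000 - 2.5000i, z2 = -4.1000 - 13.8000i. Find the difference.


Real: 0.8 + 4.1 = 4.9
Imag: -2.5 + 13.8 = 11.3

4.9000 + 11.3000i


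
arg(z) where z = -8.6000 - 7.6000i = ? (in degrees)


Re = -8.6, Im = -7.6
arg = atan2(-7.6, -8.6) = -138.5323 degrees

arg(z) = -138.5323 degrees


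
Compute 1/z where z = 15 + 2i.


|z|^2 = 225+4 = 229
1/z = (15 - 2i)/229

1/z = 0.0655 - 0.0087i


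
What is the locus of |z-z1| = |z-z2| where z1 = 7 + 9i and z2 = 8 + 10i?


Equal distances means the locus is the perpendicular bisector of z1 and z2.
Midpoint = ((7+8)/2, (9+10)/2) = (7.5000, 9.5000)

Perpendicular bisector through (7.5000, 9.5000)


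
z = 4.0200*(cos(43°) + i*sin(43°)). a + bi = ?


a = 4.0200*cos(43°) = 4.0200*0.73135 = 2.9400
b = 4.0200*sin(43°) = 4.0200*0.682 = 2.7416

2.9400 + 2.7416i


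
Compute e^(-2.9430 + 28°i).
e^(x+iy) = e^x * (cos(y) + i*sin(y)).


e^-2.9430 = 0.0527
cos(28°) = 0.8829
sin(28°) = 0.4695
Real = 0.0527*0.8829 = 0.0465
Imag = 0.0527*0.4695 = 0.0247

0.0465 + 0.0247i


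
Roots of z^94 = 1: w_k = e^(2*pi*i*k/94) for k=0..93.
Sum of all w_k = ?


The sum of all 94th roots of unity is 0.
Geometric series: (1 - w^94)/(1 - w) = (1-1)/(1-w) = 0 since w^94 = 1, w ≠ 1.
Alternatively: coefficient of z^93 in z^94 - 1 is 0.

0


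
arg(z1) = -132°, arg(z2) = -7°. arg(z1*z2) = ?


arg(z1*z2) = -132° - 7° = -139°
Normalized to (-180°, 180°]: -139°

-139°


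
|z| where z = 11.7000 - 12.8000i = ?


|z| = sqrt(11.7^2 + (-12.8)^2) = sqrt(136.89 + 163.84) = sqrt(300.73) = 17.3416

|z| = 17.3416


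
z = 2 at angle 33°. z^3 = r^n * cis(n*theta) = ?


r^3 = 2^3 = 8
n*theta = 3*33° = 99° = 99° (mod 360)
a = 8*cos(99°) = -1.2515
b = 8*sin(99°) = 7.9015

8 cis(99°) = -1.2515 + 7.9015i


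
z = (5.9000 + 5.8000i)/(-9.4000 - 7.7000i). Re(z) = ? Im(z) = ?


Multiply by conjugate: (5.9000 + 5.8000i)(-9.4000 + 7.7000i) / ((-9.4)^2 + (-7.7)^2)
Numerator real = 5.9*(-9.4) + 5.8*(-7.7) = -100.12
Numerator imag = 5.8*(-9.4) - 5.9*(-7.7) = -9.09
Denominator = 147.65
Re(z) = -100.12/147.65 = -0.6781
Im(z) = -9.09/147.65 = -0.0616

Re(z) = -0.6781, Im(z) = -0.0616


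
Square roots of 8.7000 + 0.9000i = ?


|z| = sqrt(75.69+0.81) = 8.7464
sqrt((|z|+a)/2) = sqrt((8.7464+8.7)/2) = sqrt(8.7232) = 2.9535
sqrt((|z|-a)/2) = sqrt((8.7464-8.7)/2) = sqrt(0.0232) = 0.1524

±(2.9535 + 0.1524i) i.e. 2.9535 + 0.1524i and -2.9535 - 0.1524i


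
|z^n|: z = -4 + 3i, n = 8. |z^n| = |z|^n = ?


|z| = sqrt(16+9) = sqrt(25) = 5
|z^8| = |z|^8 = 5^8 = 390625

|z^8| = 390625


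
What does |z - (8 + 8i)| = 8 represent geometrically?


|z - z0| = r is a circle with center z0 and radius r.
Center = (8, 8), radius = 8

Circle with center (8, 8) and radius 8


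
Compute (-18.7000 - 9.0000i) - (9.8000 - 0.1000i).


Real: -18.7 - 9.8 = -28.5
Imag: -9 + 0.1 = -8.9

-28.5000 - 8.9000i


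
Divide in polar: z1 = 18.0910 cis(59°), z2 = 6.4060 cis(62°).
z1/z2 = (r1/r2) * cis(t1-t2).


r = 18.0910 / 6.4060 = 2.8241
theta = 59° - 62° = -3° = 357° (mod 360)

2.8241 cis(357°)


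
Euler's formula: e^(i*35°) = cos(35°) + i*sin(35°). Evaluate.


cos(35°) = 0.8192
sin(35°) = 0.5736

e^(i*35°) = 0.8192 + 0.5736i


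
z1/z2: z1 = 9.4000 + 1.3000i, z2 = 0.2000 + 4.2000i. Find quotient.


Conjugate of z2 = 0.2000 - 4.2000i
Numerator: (9.4000 + 1.3000i)(0.2000 - 4.2000i) = 7.3400 - 39.2200i
Denominator: 0.2^2 + 4.2^2 = 17.68
Result = (7.3400 - 39.2200i)/17.68

0.4152 - 2.2183i


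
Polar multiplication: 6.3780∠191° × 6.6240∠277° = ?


r = 6.3780 * 6.6240 = 42.2479
theta = 191° + 277° = 468° = 108° (mod 360)

42.2479 cis(108°)


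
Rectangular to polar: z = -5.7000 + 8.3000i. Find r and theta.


r = sqrt(32.49+68.89) = sqrt(101.38) = 10.0688
theta = atan2(8.3, -5.7) = 124.4792 degrees

r = 10.0688, theta = 124.4792 degrees


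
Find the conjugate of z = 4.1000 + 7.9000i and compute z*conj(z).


z_bar = 4.1000 - 7.9000i
z*z_bar = 4.1^2 + 7.9^2 = 16.81 + 62.41 = 79.22

z_bar = 4.1000 - 7.9000i, z*z_bar = 79.22


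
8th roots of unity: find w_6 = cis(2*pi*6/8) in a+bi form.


Angle = 360*6/8 = 270°
a = cos(270°) = 0
b = sin(270°) = -1.0000

0 - 1.0000i


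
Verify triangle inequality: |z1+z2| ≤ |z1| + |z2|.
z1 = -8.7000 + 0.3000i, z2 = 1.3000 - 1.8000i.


|z1| = sqrt((-8.7)^2 + 0.3^2) = sqrt(75.78) = 8.7052
|z2| = sqrt(1.3^2 + (-1.8)^2) = sqrt(4.93) = 2.2204
z1+z2 = -7.4000 - 1.5000i
|z1+z2| = sqrt(57.01) = 7.5505
|z1|+|z2| = 8.7052 + 2.2204 = 10.9256

|z1+z2| = 7.5505 ≤ |z1|+|z2| = 10.9256 (verified)


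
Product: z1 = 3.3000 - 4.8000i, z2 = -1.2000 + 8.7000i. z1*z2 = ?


Real = 3.3*(-1.2) - (-4.8)*8.7 = -3.96 - (-41.76) = 37.8
Imag = 3.3*8.7 - (1.2)*(-4.8) = 28.71 + 5.76 = 34.47

37.8000 + 34.4700i


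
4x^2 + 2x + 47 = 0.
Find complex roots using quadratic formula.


disc = 2^2 - 4*4*47 = 4 - 752 = -748
sqrt(|disc|) = sqrt(748) = 27.3496
Real part = -2/(2*4) = -0.2500
Imag part = 27.3496/(2*4) = 3.4187

-0.2500 ± 3.4187i


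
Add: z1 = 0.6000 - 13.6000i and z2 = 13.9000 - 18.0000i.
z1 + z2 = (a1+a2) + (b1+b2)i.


Real: 0.6 + 13.9 = 14.5
Imag: -13.6 - 18 = -31.6

14.5000 - 31.6000i


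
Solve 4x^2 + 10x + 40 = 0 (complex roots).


disc = 10^2 - 4*4*40 = 100 - 640 = -540
sqrt(|disc|) = sqrt(540) = 23.2379
Real part = -10/(2*4) = -1.2500
Imag part = 23.2379/(2*4) = 2.9047

-1.2500 ± 2.9047i


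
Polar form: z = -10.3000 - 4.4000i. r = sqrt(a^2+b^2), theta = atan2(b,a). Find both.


r = sqrt(106.09+19.36) = sqrt(125.45) = 11.2004
theta = atan2(-4.4, -10.3) = -156.8686 degrees

r = 11.2004, theta = -156.8686 degrees


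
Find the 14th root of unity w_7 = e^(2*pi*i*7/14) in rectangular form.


Angle = 360*7/14 = 180°
a = cos(180°) = -1.0000
b = sin(180°) = 0

-1.0000 + 0i


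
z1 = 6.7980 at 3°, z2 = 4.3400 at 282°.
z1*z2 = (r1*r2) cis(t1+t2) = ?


r = 6.7980 * 4.3400 = 29.5033
theta = 3° + 282° = 285° = 285° (mod 360)

29.5033 cis(285°)


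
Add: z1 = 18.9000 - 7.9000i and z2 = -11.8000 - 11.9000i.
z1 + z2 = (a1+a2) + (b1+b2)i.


Real: 18.9 - 11.8 = 7.1
Imag: -7.9 - 11.9 = -19.8

7.1000 - 19.8000i


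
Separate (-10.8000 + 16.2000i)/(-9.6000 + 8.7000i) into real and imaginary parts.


Multiply by conjugate: (-10.8000 + 16.2000i)(-9.6000 - 8.7000i) / ((-9.6)^2 + 8.7^2)
Numerator real = -10.8*(-9.6) + 16.2*8.7 = 244.62
Numerator imag = 16.2*(-9.6) - (-10.8)*8.7 = -61.56
Denominator = 167.85
Re(z) = 244.62/167.85 = 1.4574
Im(z) = -61.56/167.85 = -0.3668

Re(z) = 1.4574, Im(z) = -0.3668


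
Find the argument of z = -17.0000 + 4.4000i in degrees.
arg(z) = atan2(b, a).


Re = -17, Im = 4.4
arg = atan2(4.4, -17) = 165.4889 degrees

arg(z) = 165.4889 degrees


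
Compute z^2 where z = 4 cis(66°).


r^2 = 4^2 = 16
n*theta = 2*66° = 132° = 132° (mod 360)
a = 16*cos(132°) = -10.7061
b = 16*sin(132°) = 11.8903

16 cis(132°) = -10.7061 + 11.8903i


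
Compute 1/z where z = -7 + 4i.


|z|^2 = 49+16 = 65
1/z = (-7 - 4i)/65

1/z = -0.1077 - 0.0615i


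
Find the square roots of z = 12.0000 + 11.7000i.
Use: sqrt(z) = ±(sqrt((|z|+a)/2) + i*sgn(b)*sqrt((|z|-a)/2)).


|z| = sqrt(144+136.89) = 16.7598
sqrt((|z|+a)/2) = sqrt((16.7598+12)/2) = sqrt(14.3799) = 3.7921
sqrt((|z|-a)/2) = sqrt((16.7598-12)/2) = sqrt(2.3799) = 1.5427

±(3.7921 + 1.5427i) i.e. 3.7921 + 1.5427i and -3.7921 - 1.5427i


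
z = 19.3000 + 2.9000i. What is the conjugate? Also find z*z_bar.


z_bar = 19.3000 - 2.9000i
z*z_bar = 19.3^2 + 2.9^2 = 372.49 + 8.41 = 380.9

z_bar = 19.3000 - 2.9000i, z*z_bar = 380.9


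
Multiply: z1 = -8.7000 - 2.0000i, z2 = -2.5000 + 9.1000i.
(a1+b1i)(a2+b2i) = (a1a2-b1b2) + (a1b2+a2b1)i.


Real = -8.7*(-2.5) - (-2)*9.1 = 21.75 - (-18.2) = 39.95
Imag = -8.7*9.1 - (2.5)*(-2) = -79.17 + 5 = -74.17

39.9500 - 74.1700i


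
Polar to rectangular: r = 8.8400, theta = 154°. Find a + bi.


a = 8.8400*cos(154°) = 8.8400*(-0.89879) = -7.9453
b = 8.8400*sin(154°) = 8.8400*0.43837 = 3.8752

-7.9453 + 3.8752i


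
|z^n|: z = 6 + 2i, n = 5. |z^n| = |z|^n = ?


|z| = sqrt(36+4) = sqrt(40) = 6.3246
|z^5| = |z|^5 = (sqrt(40))^5 = 40^2 * sqrt(40) = 1600*sqrt(40)

|z^5| = 1600*sqrt(40) ≈ 10119.2885


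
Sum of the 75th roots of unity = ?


The sum of all 75th roots of unity is 0.
Geometric series: (1 - w^75)/(1 - w) = (1-1)/(1-w) = 0 since w^75 = 1, w ≠ 1.
Alternatively: coefficient of z^74 in z^75 - 1 is 0.

0


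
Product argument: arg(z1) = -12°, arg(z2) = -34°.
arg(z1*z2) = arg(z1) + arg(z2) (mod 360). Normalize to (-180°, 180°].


arg(z1*z2) = -12° - 34° = -46°
Normalized to (-180°, 180°]: -46°

-46°


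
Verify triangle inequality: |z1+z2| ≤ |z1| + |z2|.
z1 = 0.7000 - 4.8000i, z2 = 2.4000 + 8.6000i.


|z1| = sqrt(0.7^2 + (-4.8)^2) = sqrt(23.53) = 4.8508
|z2| = sqrt(2.4^2 + 8.6^2) = sqrt(79.72) = 8.9286
z1+z2 = 3.1000 + 3.8000i
|z1+z2| = sqrt(24.05) = 4.9041
|z1|+|z2| = 4.8508 + 8.9286 = 13.7794

|z1+z2| = 4.9041 ≤ |z1|+|z2| = 13.7794 (verified)


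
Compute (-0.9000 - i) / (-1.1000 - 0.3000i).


Conjugate of z2 = -1.1000 + 0.3000i
Numerator: (-0.9000 - i)(-1.1000 + 0.3000i) = 1.2900 + 0.8300i
Denominator: (-1.1)^2 + (-0.3)^2 = 1.3
Result = (1.2900 + 0.8300i)/1.3

0.9923 + 0.6385i


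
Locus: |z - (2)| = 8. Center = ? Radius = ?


|z - z0| = r is a circle with center z0 and radius r.
Center = (2, 0), radius = 8

Circle with center (2, 0) and radius 8


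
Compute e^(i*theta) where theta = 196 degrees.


cos(196°) = -0.9613
sin(196°) = -0.2756

e^(i*196°) = -0.9613 - 0.2756i


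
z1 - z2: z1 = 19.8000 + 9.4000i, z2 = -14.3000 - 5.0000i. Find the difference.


Real: 19.8 + 14.3 = 34.1
Imag: 9.4 + 5 = 14.4

34.1000 + 14.4000i


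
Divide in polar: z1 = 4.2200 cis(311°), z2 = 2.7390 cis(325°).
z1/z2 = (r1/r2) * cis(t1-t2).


r = 4.2200 / 2.7390 = 1.5407
theta = 311° - 325° = -14° = 346° (mod 360)

1.5407 cis(346°)


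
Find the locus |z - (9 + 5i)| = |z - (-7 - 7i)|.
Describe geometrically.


Equal distances means the locus is the perpendicular bisector of z1 and z2.
Midpoint = ((9+(-7))/2, (5+(-7))/2) = (1.0000, -1.0000)

Perpendicular bisector through (1.0000, -1.0000)


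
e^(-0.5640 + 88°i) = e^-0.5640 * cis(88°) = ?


e^-0.5640 = 0.5689
cos(88°) = 0.0349
sin(88°) = 0.9994
Real = 0.5689*0.0349 = 0.0199
Imag = 0.5689*0.9994 = 0.5686

0.0199 + 0.5686i


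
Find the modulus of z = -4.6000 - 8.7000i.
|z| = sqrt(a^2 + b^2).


|z| = sqrt((-4.6)^2 + (-8.7)^2) = sqrt(21.16 + 75.69) = sqrt(96.85) = 9.8412

|z| = 9.8412


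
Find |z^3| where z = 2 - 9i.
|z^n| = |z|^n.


|z| = sqrt(4+81) = sqrt(85) = 9.2195
|z^3| = |z|^3 = (sqrt(85))^3 = 85*sqrt(85)

|z^3| = 85*sqrt(85) ≈ 783.6613


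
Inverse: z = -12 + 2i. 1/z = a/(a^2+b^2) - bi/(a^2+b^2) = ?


|z|^2 = 144+4 = 148
1/z = (-12 - 2i)/148

1/z = -0.0811 - 0.0135i


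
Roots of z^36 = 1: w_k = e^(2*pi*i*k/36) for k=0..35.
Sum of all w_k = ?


The sum of all 36th roots of unity is 0.
Geometric series: (1 - w^36)/(1 - w) = (1-1)/(1-w) = 0 since w^36 = 1, w ≠ 1.
Alternatively: coefficient of z^35 in z^36 - 1 is 0.

0


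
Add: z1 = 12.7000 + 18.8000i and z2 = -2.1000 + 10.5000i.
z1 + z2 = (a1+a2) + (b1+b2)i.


Real: 12.7 - 2.1 = 10.6
Imag: 18.8 + 10.5 = 29.3

10.6000 + 29.3000i


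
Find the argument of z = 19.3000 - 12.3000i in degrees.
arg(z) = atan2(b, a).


Re = 19.3, Im = -12.3
arg = atan2(-12.3, 19.3) = -32.5096 degrees

arg(z) = -32.5096 degrees


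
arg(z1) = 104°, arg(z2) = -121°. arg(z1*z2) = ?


arg(z1*z2) = 104° - 121° = -17°
Normalized to (-180°, 180°]: -17°

-17°


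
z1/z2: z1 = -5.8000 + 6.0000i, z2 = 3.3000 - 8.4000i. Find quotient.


Conjugate of z2 = 3.3000 + 8.4000i
Numerator: (-5.8000 + 6.0000i)(3.3000 + 8.4000i) = -69.5400 - 28.9200i
Denominator: 3.3^2 + (-8.4)^2 = 81.45
Result = (-69.5400 - 28.9200i)/81.45

-0.8538 - 0.3551i


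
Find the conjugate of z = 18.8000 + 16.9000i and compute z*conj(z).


z_bar = 18.8000 - 16.9000i
z*z_bar = 18.8^2 + 16.9^2 = 353.44 + 285.61 = 639.05

z_bar = 18.8000 - 16.9000i, z*z_bar = 639.05


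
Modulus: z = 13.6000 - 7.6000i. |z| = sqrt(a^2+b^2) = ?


|z| = sqrt(13.6^2 + (-7.6)^2) = sqrt(184.96 + 57.76) = sqrt(242.72) = 15.5795

|z| = 15.5795


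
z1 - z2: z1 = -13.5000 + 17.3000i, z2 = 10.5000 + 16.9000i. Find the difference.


Real: -13.5 - 10.5 = -24
Imag: 17.3 - 16.9 = 0.4

-24.0000 + 0.4000i


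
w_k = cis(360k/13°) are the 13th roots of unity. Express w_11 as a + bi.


Angle = 360*11/13 = 304.6154°
a = cos(304.6154°) = 0.5681
b = sin(304.6154°) = -0.8230

0.5681 - 0.8230i


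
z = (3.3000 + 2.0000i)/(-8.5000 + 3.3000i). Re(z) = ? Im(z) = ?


Multiply by conjugate: (3.3000 + 2.0000i)(-8.5000 - 3.3000i) / ((-8.5)^2 + 3.3^2)
Numerator real = 3.3*(-8.5) + 2*3.3 = -21.45
Numerator imag = 2*(-8.5) - 3.3*3.3 = -27.89
Denominator = 83.14
Re(z) = -21.45/83.14 = -0.2580
Im(z) = -27.89/83.14 = -0.3355

Re(z) = -0.2580, Im(z) = -0.3355


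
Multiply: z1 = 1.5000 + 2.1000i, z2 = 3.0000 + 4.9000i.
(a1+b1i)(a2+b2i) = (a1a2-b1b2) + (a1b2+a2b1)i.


Real = 1.5*3 - 2.1*4.9 = 4.5 - 10.29 = -5.79
Imag = 1.5*4.9 + 3*2.1 = 7.35 + 6.3 = 13.65

-5.7900 + 13.6500i


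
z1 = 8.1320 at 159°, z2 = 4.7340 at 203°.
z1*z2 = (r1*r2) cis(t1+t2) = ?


r = 8.1320 * 4.7340 = 38.4969
theta = 159° + 203° = 362° = 2° (mod 360)

38.4969 cis(2°)


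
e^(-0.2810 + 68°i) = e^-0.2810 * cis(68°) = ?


e^-0.2810 = 0.75503
cos(68°) = 0.3746
sin(68°) = 0.9272
Real = 0.75503*0.3746 = 0.2828
Imag = 0.75503*0.9272 = 0.7001

0.2828 + 0.7001i


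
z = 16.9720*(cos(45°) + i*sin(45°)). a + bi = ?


a = 16.9720*cos(45°) = 16.9720*0.707107 = 12.0010
b = 16.9720*sin(45°) = 16.9720*0.707107 = 12.0010

12.0010 + 12.0010i


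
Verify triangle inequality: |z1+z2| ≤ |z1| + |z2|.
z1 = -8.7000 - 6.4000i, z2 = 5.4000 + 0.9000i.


|z1| = sqrt((-8.7)^2 + (-6.4)^2) = sqrt(116.65) = 10.8005
|z2| = sqrt(5.4^2 + 0.9^2) = sqrt(29.97) = 5.4745
z1+z2 = -3.3000 - 5.5000i
|z1+z2| = sqrt(41.14) = 6.4140
|z1|+|z2| = 10.8005 + 5.4745 = 16.2750

|z1+z2| = 6.4140 ≤ |z1|+|z2| = 16.2750 (verified)


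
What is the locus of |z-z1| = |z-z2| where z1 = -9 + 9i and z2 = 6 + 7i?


Equal distances means the locus is the perpendicular bisector of z1 and z2.
Midpoint = ((-9+6)/2, (9+7)/2) = (-1.5000, 8.0000)

Perpendicular bisector through (-1.5000, 8.0000)


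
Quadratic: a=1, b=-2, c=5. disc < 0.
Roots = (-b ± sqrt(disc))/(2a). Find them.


disc = (-2)^2 - 4*1*5 = 4 - 20 = -16
sqrt(|disc|) = sqrt(16) = 4.0000
Real part = 2/(2*1) = 1.0000
Imag part = 4.0000/(2*1) = 2.0000

1.0000 ± 2.0000i


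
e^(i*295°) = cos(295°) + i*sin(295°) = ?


cos(295°) = 0.4226
sin(295°) = -0.9063

e^(i*295°) = 0.4226 - 0.9063i


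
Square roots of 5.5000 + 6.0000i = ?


|z| = sqrt(30.25+36) = 8.1394
sqrt((|z|+a)/2) = sqrt((8.1394+5.5)/2) = sqrt(6.8197) = 2.6115
sqrt((|z|-a)/2) = sqrt((8.1394-5.5)/2) = sqrt(1.3197) = 1.1488

±(2.6115 + 1.1488i) i.e. 2.6115 + 1.1488i and -2.6115 - 1.1488i


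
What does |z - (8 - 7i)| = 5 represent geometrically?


|z - z0| = r is a circle with center z0 and radius r.
Center = (8, -7), radius = 5

Circle with center (8, -7) and radius 5


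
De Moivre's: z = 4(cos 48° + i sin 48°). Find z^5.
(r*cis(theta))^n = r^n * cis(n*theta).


r^5 = 4^5 = 1024
n*theta = 5*48° = 240° = 240° (mod 360)
a = 1024*cos(240°) = -512.0000
b = 1024*sin(240°) = -886.8100

1024 cis(240°) = -512.0000 - 886.8100i


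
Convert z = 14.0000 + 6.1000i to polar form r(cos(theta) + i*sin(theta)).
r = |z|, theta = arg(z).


r = sqrt(196+37.21) = sqrt(233.21) = 15.2712
theta = atan2(6.1, 14) = 23.5434 degrees

r = 15.2712, theta = 23.5434 degrees


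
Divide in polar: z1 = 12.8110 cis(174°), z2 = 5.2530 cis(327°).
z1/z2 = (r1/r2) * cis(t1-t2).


r = 12.8110 / 5.2530 = 2.4388
theta = 174° - 327° = -153° = 207° (mod 360)

2.4388 cis(207°)


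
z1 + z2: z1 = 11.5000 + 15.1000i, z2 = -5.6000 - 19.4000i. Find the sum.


Real: 11.5 - 5.6 = 5.9
Imag: 15.1 - 19.4 = -4.3

5.9000 - 4.3000i


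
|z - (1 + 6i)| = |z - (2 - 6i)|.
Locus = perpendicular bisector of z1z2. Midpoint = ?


Equal distances means the locus is the perpendicular bisector of z1 and z2.
Midpoint = ((1+2)/2, (6+(-6))/2) = (1.5000, 0)

Perpendicular bisector through (1.5000, 0)


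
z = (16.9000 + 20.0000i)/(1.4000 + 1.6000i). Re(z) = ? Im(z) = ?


Multiply by conjugate: (16.9000 + 20.0000i)(1.4000 - 1.6000i) / (1.4^2 + 1.6^2)
Numerator real = 16.9*1.4 + 20*1.6 = 55.66
Numerator imag = 20*1.4 - 16.9*1.6 = 0.96
Denominator = 4.52
Re(z) = 55.66/4.52 = 12.3142
Im(z) = 0.96/4.52 = 0.2124

Re(z) = 12.3142, Im(z) = 0.2124


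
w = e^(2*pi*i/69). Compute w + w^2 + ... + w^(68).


With w = e^(2*pi*i/69), all 69 of the 69th roots of unity w^0 = 1, w, ..., w^(68) sum to 0: 1 + w + ... + w^(68) = (1 - w^69)/(1 - w) = 0 since w^69 = 1, w ≠ 1.
Removing the root 1: w + w^2 + ... + w^(68) = 0 - 1 = -1

Sum = -1


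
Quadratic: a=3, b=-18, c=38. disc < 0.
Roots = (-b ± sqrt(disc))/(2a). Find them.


disc = (-18)^2 - 4*3*38 = 324 - 456 = -132
sqrt(|disc|) = sqrt(132) = 11.4891
Real part = 18/(2*3) = 3.0000
Imag part = 11.4891/(2*3) = 1.9149

3.0000 ± 1.9149i


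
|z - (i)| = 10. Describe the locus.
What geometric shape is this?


|z - z0| = r is a circle with center z0 and radius r.
Center = (0, 1), radius = 10

Circle with center (0, 1) and radius 10


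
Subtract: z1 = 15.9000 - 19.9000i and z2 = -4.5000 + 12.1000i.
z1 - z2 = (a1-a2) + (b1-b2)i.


Real: 15.9 + 4.5 = 20.4
Imag: -19.9 - 12.1 = -32

20.4000 - 32.0000i


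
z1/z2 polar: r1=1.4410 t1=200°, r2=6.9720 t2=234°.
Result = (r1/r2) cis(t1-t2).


r = 1.4410 / 6.9720 = 0.2067
theta = 200° - 234° = -34° = 326° (mod 360)

0.2067 cis(326°)


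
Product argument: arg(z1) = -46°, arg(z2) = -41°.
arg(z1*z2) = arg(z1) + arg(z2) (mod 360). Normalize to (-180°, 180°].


arg(z1*z2) = -46° - 41° = -87°
Normalized to (-180°, 180°]: -87°

-87°


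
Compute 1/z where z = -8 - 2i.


|z|^2 = 64+4 = 68
1/z = (-8 + 2i)/68

1/z = -0.1176 + 0.0294i


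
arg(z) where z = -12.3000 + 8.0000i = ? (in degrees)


Re = -12.3, Im = 8
arg = atan2(8, -12.3) = 146.9598 degrees

arg(z) = 146.9598 degrees


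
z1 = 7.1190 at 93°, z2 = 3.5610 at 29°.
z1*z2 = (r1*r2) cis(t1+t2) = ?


r = 7.1190 * 3.5610 = 25.3508
theta = 93° + 29° = 122° = 122° (mod 360)

25.3508 cis(122°)


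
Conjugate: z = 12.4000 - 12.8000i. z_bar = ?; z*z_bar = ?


z_bar = 12.4000 + 12.8000i
z*z_bar = 12.4^2 + (-12.8)^2 = 153.76 + 163.84 = 317.6

z_bar = 12.4000 + 12.8000i, z*z_bar = 317.6


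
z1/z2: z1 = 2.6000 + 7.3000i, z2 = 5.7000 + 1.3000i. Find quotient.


Conjugate of z2 = 5.7000 - 1.3000i
Numerator: (2.6000 + 7.3000i)(5.7000 - 1.3000i) = 24.3100 + 38.2300i
Denominator: 5.7^2 + 1.3^2 = 34.18
Result = (24.3100 + 38.2300i)/34.18

0.7112 + 1.1185i


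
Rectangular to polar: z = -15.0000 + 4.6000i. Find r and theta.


r = sqrt(225+21.16) = sqrt(246.16) = 15.6895
theta = atan2(4.6, -15) = 162.9510 degrees

r = 15.6895, theta = 162.9510 degrees


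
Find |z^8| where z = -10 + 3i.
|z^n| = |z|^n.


|z| = sqrt(100+9) = sqrt(109) = 10.4403
|z^8| = |z|^8 = (sqrt(109))^8 = 109^4 = 141158161

|z^8| = 141158161


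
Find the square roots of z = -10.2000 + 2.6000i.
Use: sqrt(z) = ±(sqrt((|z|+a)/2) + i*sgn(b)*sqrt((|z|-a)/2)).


|z| = sqrt(104.04+6.76) = 10.5262
sqrt((|z|+a)/2) = sqrt((10.5262+(-10.2))/2) = sqrt(0.1631) = 0.4038
sqrt((|z|-a)/2) = sqrt((10.5262-(-10.2))/2) = sqrt(10.3631) = 3.2192

±(0.4038 + 3.2192i) i.e. 0.4038 + 3.2192i and -0.4038 - 3.2192i


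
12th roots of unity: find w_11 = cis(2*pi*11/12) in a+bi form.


Angle = 360*11/12 = 330°
a = cos(330°) = 0.8660
b = sin(330°) = -0.5000

0.8660 - 0.5000i


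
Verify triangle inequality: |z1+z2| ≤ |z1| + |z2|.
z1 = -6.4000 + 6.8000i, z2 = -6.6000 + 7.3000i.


|z1| = sqrt((-6.4)^2 + 6.8^2) = sqrt(87.2) = 9.3381
|z2| = sqrt((-6.6)^2 + 7.3^2) = sqrt(96.85) = 9.8412
z1+z2 = -13.0000 + 14.1000i
|z1+z2| = sqrt(367.81) = 19.1784
|z1|+|z2| = 9.3381 + 9.8412 = 19.1793

|z1+z2| = 19.1784 ≤ |z1|+|z2| = 19.1793 (verified)


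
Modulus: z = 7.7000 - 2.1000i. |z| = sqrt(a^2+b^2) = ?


|z| = sqrt(7.7^2 + (-2.1)^2) = sqrt(59.29 + 4.41) = sqrt(63.7) = 7.9812

|z| = 7.9812


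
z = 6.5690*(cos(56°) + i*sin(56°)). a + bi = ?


a = 6.5690*cos(56°) = 6.5690*0.55919 = 3.6733
b = 6.5690*sin(56°) = 6.5690*0.8290376 = 5.4459

3.6733 + 5.4459i


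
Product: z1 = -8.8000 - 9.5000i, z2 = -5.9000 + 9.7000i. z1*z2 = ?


Real = -8.8*(-5.9) - (-9.5)*9.7 = 51.92 - (-92.15) = 144.07
Imag = -8.8*9.7 - (5.9)*(-9.5) = -85.36 + 56.05 = -29.31

144.0700 - 29.3100i


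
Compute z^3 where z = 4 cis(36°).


r^3 = 4^3 = 64
n*theta = 3*36° = 108° = 108° (mod 360)
a = 64*cos(108°) = -19.7771
b = 64*sin(108°) = 60.8676

64 cis(108°) = -19.7771 + 60.8676i


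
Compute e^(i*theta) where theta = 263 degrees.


cos(263°) = -0.1219
sin(263°) = -0.9925

e^(i*263°) = -0.1219 - 0.9925i


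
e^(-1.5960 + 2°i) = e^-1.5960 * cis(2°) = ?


e^-1.5960 = 0.2027
cos(2°) = 0.9994
sin(2°) = 0.0349
Real = 0.2027*0.9994 = 0.2026
Imag = 0.2027*0.0349 = 0.0071

0.2026 + 0.0071i


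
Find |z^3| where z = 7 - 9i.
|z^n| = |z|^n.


|z| = sqrt(49+81) = sqrt(130) = 11.4018
|z^3| = |z|^3 = (sqrt(130))^3 = 130*sqrt(130)

|z^3| = 130*sqrt(130) ≈ 1482.2281


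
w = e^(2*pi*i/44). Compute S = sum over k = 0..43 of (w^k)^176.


The roots are w_k = w^k with w = e^(2*pi*i/44), and (w^k)^176 = (w^176)^k.
So S = 1 + u + u^2 + ... + u^(43) with u = w^176.
176 = 4*44 + 0, so 176 is a multiple of 44 and u = (w^44)^4 = 1.
Every one of the 44 terms equals 1: S = 44

S = 44


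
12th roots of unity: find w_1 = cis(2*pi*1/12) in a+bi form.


Angle = 360*1/12 = 30°
a = cos(30°) = 0.8660
b = sin(30°) = 0.5000

0.8660 + 0.5000i


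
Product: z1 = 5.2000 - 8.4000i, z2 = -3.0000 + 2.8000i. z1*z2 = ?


Real = 5.2*(-3) - (-8.4)*2.8 = -15.6 - (-23.52) = 7.92
Imag = 5.2*2.8 - (3)*(-8.4) = 14.56 + 25.2 = 39.76

7.9200 + 39.7600i


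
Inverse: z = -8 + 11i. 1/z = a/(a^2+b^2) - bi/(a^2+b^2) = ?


|z|^2 = 64+121 = 185
1/z = (-8 - 11i)/185

1/z = -0.0432 - 0.0595i


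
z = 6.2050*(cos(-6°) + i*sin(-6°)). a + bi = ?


a = 6.2050*cos(-6°) = 6.2050*0.99452 = 6.1710
b = 6.2050*sin(-6°) = 6.2050*(-0.10453) = -0.6486

6.1710 - 0.6486i
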